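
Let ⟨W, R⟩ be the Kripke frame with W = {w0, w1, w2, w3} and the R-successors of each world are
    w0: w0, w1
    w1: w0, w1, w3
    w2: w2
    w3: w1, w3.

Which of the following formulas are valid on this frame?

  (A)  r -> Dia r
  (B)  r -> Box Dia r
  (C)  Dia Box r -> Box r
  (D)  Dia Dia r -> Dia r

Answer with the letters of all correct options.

R is reflexive: each world relates to itself.
R is symmetric: every R-edge is matched by its reverse.
R is not transitive: w0 R w1 and w1 R w3 but not w0 R w3.
R is not euclidean: w1 R w0 and w1 R w3 but not w0 R w3.
(A) r -> Dia r is the dual of axiom T; it is valid on a frame exactly when R is reflexive. R is reflexive, so valid.
(B) r -> Box Dia r is axiom B; it is valid on a frame exactly when R is symmetric. R is symmetric, so valid.
(C) Dia Box r -> Box r is the dual of axiom 5; it is valid on a frame exactly when R is euclidean. R is not euclidean, so not valid.
(D) Dia Dia r -> Dia r is the dual of axiom 4; it is valid on a frame exactly when R is transitive. R is not transitive, so not valid.

A, B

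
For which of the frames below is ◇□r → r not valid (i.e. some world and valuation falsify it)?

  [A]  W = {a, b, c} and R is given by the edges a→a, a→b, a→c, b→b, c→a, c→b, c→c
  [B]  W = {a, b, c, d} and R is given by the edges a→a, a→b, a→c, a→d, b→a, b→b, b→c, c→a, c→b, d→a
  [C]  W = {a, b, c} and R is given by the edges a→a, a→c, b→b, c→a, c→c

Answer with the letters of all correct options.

The schema ◇□r → r is the dual of axiom B; it is valid on a frame iff R is symmetric.
(A) R is not symmetric (a R b but not b R a), so the schema fails here.
(B) R is symmetric (every R-edge is matched by its reverse), so the schema is valid here.
(C) R is symmetric (every R-edge is matched by its reverse), so the schema is valid here.

A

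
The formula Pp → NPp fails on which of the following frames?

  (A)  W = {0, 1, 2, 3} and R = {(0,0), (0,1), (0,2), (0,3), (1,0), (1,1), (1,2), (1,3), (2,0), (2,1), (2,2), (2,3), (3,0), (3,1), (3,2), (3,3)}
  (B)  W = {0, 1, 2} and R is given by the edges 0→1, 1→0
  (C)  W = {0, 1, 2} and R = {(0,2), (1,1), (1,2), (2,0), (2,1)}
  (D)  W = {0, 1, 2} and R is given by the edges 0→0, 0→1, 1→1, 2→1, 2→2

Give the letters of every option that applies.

The schema Pp → NPp is axiom 5; it is valid on a frame iff R is euclidean.
(A) R is euclidean (any two R-successors of the same world are R-related), so the schema is valid here.
(B) R is not euclidean (0 R 1 and 0 R 1 but not 1 R 1), so the schema fails here.
(C) R is not euclidean (2 R 0 and 2 R 1 but not 0 R 1), so the schema fails here.
(D) R is not euclidean (0 R 1 and 0 R 0 but not 1 R 0), so the schema fails here.

B, C, D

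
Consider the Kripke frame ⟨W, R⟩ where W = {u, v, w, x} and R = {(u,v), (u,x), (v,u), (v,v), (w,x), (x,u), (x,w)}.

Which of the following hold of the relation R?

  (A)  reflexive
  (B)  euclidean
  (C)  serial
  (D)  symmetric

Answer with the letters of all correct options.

(A) not reflexive: not u R u.
(B) not euclidean: u R v and u R x but not v R x.
(C) serial: every world has an R-successor.
(D) symmetric: every R-edge is matched by its reverse.

C, D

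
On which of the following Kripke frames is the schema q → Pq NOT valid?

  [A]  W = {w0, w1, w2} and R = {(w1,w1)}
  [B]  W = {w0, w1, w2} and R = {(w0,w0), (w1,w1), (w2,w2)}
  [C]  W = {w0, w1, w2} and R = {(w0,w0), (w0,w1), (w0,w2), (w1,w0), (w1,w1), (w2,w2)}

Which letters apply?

A

The schema q → Pq is the dual of axiom T; it is valid on a frame iff R is reflexive.
(A) R is not reflexive (not w0 R w0), so the schema fails here.
(B) R is reflexive (each world relates to itself), so the schema is valid here.
(C) R is reflexive (each world relates to itself), so the schema is valid here.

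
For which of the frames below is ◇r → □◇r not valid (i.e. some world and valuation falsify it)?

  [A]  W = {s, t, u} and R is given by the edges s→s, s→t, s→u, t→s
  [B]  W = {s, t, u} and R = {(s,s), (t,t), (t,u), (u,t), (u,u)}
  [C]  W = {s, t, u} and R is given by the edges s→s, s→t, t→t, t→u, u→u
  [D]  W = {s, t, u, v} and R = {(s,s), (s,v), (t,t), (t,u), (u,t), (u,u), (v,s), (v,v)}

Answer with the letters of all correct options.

A, C

The schema ◇r → □◇r is axiom 5; it is valid on a frame iff R is euclidean.
(A) R is not euclidean (s R t and s R u but not t R u), so the schema fails here.
(B) R is euclidean (any two R-successors of the same world are R-related), so the schema is valid here.
(C) R is not euclidean (s R t and s R s but not t R s), so the schema fails here.
(D) R is euclidean (any two R-successors of the same world are R-related), so the schema is valid here.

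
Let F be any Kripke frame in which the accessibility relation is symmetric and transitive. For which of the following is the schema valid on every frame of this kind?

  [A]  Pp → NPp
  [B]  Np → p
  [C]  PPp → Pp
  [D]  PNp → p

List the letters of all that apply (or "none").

A, C, D

A symmetric transitive relation is euclidean (uRv and uRw give vRu by symmetry, then vRw by transitivity).
(A) Pp → NPp is axiom 5; it is valid on a frame exactly when R is euclidean. Every such R is euclidean, so valid.
(B) axiom T: valid iff R is reflexive. Such an R need not be reflexive — not valid.
(C) PPp → Pp is the dual of axiom 4, which corresponds to transitivity. Every such R is transitive — valid.
(D) PNp → p (the dual of axiom B) characterises the symmetric frames. Every such R is symmetric — valid.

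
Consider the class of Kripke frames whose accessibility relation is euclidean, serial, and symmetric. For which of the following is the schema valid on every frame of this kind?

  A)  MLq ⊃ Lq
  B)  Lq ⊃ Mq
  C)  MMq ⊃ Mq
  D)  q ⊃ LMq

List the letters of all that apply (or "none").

Serial, symmetric and euclidean together give transitive (from symmetry + euclidean) and then reflexive; the relation is an equivalence.
(A) the dual of axiom 5: valid iff R is euclidean. Every such R is euclidean — valid.
(B) Lq ⊃ Mq is axiom D, which corresponds to seriality. Every such R is serial — valid.
(C) the dual of axiom 4: valid iff R is transitive. Every such R is transitive — valid.
(D) q ⊃ LMq (axiom B) characterises the symmetric frames. Every such R is symmetric — valid.

A, B, C, D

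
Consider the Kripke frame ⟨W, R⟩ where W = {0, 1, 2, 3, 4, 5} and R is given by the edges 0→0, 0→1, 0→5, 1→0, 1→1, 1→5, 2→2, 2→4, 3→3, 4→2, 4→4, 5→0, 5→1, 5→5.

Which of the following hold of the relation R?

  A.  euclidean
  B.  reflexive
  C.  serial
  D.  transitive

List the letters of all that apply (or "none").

A, B, C, D

(A) euclidean: any two R-successors of the same world are R-related.
(B) reflexive: each world relates to itself.
(C) serial: every world has an R-successor.
(D) transitive: R is closed under composition.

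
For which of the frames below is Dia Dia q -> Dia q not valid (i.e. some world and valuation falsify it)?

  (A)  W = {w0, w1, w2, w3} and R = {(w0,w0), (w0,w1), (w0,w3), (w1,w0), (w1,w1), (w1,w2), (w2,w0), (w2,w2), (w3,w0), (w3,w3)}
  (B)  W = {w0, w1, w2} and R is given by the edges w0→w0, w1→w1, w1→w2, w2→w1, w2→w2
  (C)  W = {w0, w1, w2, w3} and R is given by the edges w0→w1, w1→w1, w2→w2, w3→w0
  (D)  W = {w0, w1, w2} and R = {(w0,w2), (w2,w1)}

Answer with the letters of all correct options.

A, C, D

The schema Dia Dia q -> Dia q is the dual of axiom 4; it is valid on a frame iff R is transitive.
(A) R is not transitive (w0 R w1 and w1 R w2 but not w0 R w2), so the schema fails here.
(B) R is transitive (R is closed under composition), so the schema is valid here.
(C) R is not transitive (w3 R w0 and w0 R w1 but not w3 R w1), so the schema fails here.
(D) R is not transitive (w0 R w2 and w2 R w1 but not w0 R w1), so the schema fails here.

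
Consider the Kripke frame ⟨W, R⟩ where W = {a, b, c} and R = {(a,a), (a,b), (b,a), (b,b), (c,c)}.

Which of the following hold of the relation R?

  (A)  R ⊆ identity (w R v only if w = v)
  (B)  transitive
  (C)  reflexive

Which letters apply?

B, C

(A) not ⊆ identity: a R b with a ≠ b.
(B) transitive: R is closed under composition.
(C) reflexive: each world relates to itself.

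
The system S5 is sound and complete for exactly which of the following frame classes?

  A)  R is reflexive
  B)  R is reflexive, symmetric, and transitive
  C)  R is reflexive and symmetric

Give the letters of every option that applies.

(A) this class determines T (= KT), not S5.
(B) S5 is sound and complete for exactly this class.
(C) this class determines B (= KTB), not S5.

B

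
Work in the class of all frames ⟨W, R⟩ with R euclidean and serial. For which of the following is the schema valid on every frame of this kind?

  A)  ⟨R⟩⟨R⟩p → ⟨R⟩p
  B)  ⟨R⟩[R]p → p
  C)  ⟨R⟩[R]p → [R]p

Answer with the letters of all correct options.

(A) ⟨R⟩⟨R⟩p → ⟨R⟩p (the dual of axiom 4) characterises the transitive frames. Such an R need not be transitive — not valid.
(B) ⟨R⟩[R]p → p is the dual of axiom B, which corresponds to symmetry. Such an R need not be symmetric — not valid.
(C) ⟨R⟩[R]p → [R]p is the dual of axiom 5; it is valid on a frame exactly when R is euclidean. Every such R is euclidean, so valid.

C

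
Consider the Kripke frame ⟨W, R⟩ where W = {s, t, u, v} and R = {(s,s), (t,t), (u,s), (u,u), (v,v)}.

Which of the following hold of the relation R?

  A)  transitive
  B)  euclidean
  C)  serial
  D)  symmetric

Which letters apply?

A, C

(A) transitive: R is closed under composition.
(B) not euclidean: u R s and u R u but not s R u.
(C) serial: every world has an R-successor.
(D) not symmetric: u R s but not s R u.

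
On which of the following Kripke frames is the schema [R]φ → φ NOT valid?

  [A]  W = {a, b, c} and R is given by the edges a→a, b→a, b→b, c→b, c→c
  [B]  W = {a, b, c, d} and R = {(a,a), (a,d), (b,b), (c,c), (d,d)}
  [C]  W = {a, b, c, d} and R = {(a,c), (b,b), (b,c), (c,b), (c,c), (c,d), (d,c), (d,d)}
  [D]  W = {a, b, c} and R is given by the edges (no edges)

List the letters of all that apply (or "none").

The schema [R]φ → φ is axiom T; it is valid on a frame iff R is reflexive.
(A) R is reflexive (each world relates to itself), so the schema is valid here.
(B) R is reflexive (each world relates to itself), so the schema is valid here.
(C) R is not reflexive (not a R a), so the schema fails here.
(D) R is not reflexive (not a R a), so the schema fails here.

C, D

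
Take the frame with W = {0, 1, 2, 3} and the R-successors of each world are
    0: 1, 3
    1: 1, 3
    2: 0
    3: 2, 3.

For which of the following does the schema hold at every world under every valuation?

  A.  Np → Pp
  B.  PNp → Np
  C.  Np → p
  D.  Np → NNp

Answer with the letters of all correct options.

R is not reflexive: not 0 R 0.
R is not transitive: 0 R 3 and 3 R 2 but not 0 R 2.
R is not euclidean: 0 R 3 and 0 R 1 but not 3 R 1.
R is serial: every world has an R-successor.
(A) Np → Pp is axiom D; it is valid on a frame exactly when R is serial. R is serial, so valid.
(B) PNp → Np is the dual of axiom 5; it is valid on a frame exactly when R is euclidean. R is not euclidean, so not valid.
(C) axiom T: valid iff R is reflexive. R is not reflexive — not valid.
(D) axiom 4: valid iff R is transitive. R is not transitive — not valid.

A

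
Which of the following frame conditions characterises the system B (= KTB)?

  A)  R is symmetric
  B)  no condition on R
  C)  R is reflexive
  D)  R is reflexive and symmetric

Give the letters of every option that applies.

D

(A) this class determines KB, not B (= KTB).
(B) this class determines K, not B (= KTB).
(C) this class determines T (= KT), not B (= KTB).
(D) B (= KTB) is sound and complete for exactly this class.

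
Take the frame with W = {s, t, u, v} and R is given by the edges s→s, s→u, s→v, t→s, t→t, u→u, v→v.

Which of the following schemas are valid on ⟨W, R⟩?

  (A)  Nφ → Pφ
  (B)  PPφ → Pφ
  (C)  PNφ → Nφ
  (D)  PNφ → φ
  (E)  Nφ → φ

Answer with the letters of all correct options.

A, E

R is reflexive: each world relates to itself.
R is not symmetric: s R u but not u R s.
R is not transitive: t R s and s R u but not t R u.
R is not euclidean: s R u and s R s but not u R s.
R is serial: every world has an R-successor.
(A) Nφ → Pφ (axiom D) characterises the serial frames. R is serial — valid.
(B) PPφ → Pφ is the dual of axiom 4; it is valid on a frame exactly when R is transitive. R is not transitive, so not valid.
(C) PNφ → Nφ (the dual of axiom 5) characterises the euclidean frames. R is not euclidean — not valid.
(D) the dual of axiom B: valid iff R is symmetric. R is not symmetric — not valid.
(E) Nφ → φ is axiom T, which corresponds to reflexivity. R is reflexive — valid.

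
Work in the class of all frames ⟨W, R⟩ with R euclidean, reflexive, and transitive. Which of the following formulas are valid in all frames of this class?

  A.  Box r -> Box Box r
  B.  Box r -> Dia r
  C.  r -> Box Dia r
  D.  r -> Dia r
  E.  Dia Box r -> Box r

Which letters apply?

A relation that is euclidean, reflexive, and transitive is also serial and symmetric.
(A) axiom 4: valid iff R is transitive. Every such R is transitive — valid.
(B) Box r -> Dia r (axiom D) characterises the serial frames. Every such R is serial — valid.
(C) r -> Box Dia r is axiom B, which corresponds to symmetry. Every such R is symmetric — valid.
(D) r -> Dia r is the dual of axiom T; it is valid on a frame exactly when R is reflexive. Every such R is reflexive, so valid.
(E) Dia Box r -> Box r (the dual of axiom 5) characterises the euclidean frames. Every such R is euclidean — valid.

A, B, C, D, E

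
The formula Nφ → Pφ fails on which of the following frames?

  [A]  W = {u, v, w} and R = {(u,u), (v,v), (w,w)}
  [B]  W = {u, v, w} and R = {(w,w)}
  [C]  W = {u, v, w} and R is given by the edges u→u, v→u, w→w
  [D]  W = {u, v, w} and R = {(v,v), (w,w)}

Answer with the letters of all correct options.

The schema Nφ → Pφ is axiom D; it is valid on a frame iff R is serial.
(A) R is serial (every world has an R-successor), so the schema is valid here.
(B) R is not serial (u has no R-successor), so the schema fails here.
(C) R is serial (every world has an R-successor), so the schema is valid here.
(D) R is not serial (u has no R-successor), so the schema fails here.

B, D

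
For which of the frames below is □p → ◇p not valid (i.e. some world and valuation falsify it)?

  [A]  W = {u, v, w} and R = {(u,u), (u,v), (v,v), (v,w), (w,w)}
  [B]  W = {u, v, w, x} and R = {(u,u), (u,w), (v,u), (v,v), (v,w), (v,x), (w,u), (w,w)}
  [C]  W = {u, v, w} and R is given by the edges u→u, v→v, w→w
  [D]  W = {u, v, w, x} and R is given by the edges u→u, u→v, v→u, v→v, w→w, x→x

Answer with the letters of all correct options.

The schema □p → ◇p is axiom D; it is valid on a frame iff R is serial.
(A) R is serial (every world has an R-successor), so the schema is valid here.
(B) R is not serial (x has no R-successor), so the schema fails here.
(C) R is serial (every world has an R-successor), so the schema is valid here.
(D) R is serial (every world has an R-successor), so the schema is valid here.

B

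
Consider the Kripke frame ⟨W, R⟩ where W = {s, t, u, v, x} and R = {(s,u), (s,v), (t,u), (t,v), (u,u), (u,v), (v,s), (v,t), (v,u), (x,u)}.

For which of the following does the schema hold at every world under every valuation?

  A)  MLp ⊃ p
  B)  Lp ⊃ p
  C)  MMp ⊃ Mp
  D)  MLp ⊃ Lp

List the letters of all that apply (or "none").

R is not reflexive: not s R s.
R is not symmetric: s R u but not u R s.
R is not transitive: s R v and v R s but not s R s.
R is not euclidean: v R s and v R t but not s R t.
(A) MLp ⊃ p is the dual of axiom B; it is valid on a frame exactly when R is symmetric. R is not symmetric, so not valid.
(B) axiom T: valid iff R is reflexive. R is not reflexive — not valid.
(C) MMp ⊃ Mp (the dual of axiom 4) characterises the transitive frames. R is not transitive — not valid.
(D) MLp ⊃ Lp (the dual of axiom 5) characterises the euclidean frames. R is not euclidean — not valid.

none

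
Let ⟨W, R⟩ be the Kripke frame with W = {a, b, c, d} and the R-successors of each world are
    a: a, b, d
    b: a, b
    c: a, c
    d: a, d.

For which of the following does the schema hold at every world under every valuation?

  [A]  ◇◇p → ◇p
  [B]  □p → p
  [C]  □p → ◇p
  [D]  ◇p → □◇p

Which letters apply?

B, C

R is reflexive: each world relates to itself.
R is not transitive: b R a and a R d but not b R d.
R is not euclidean: a R b and a R d but not b R d.
R is serial: every world has an R-successor.
(A) ◇◇p → ◇p (the dual of axiom 4) characterises the transitive frames. R is not transitive — not valid.
(B) □p → p (axiom T) characterises the reflexive frames. R is reflexive — valid.
(C) □p → ◇p is axiom D, which corresponds to seriality. R is serial — valid.
(D) axiom 5: valid iff R is euclidean. R is not euclidean — not valid.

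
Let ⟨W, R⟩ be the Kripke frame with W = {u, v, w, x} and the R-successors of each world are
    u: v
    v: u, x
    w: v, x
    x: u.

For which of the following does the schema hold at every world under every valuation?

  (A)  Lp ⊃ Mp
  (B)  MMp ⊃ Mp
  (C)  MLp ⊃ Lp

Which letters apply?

R is not transitive: u R v and v R u but not u R u.
R is not euclidean: v R u and v R x but not u R x.
R is serial: every world has an R-successor.
(A) Lp ⊃ Mp (axiom D) characterises the serial frames. R is serial — valid.
(B) the dual of axiom 4: valid iff R is transitive. R is not transitive — not valid.
(C) MLp ⊃ Lp is the dual of axiom 5, which corresponds to the euclidean property. R is not euclidean — not valid.

A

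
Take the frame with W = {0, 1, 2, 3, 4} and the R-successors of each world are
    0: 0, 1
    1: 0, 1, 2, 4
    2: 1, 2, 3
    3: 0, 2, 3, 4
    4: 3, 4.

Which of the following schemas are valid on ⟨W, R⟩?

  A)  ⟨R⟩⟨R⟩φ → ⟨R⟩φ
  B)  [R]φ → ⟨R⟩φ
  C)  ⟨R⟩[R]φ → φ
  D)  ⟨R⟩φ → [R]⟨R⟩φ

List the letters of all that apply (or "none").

R is not symmetric: 1 R 4 but not 4 R 1.
R is not transitive: 0 R 1 and 1 R 2 but not 0 R 2.
R is not euclidean: 1 R 0 and 1 R 2 but not 0 R 2.
R is serial: every world has an R-successor.
(A) ⟨R⟩⟨R⟩φ → ⟨R⟩φ is the dual of axiom 4; it is valid on a frame exactly when R is transitive. R is not transitive, so not valid.
(B) [R]φ → ⟨R⟩φ (axiom D) characterises the serial frames. R is serial — valid.
(C) ⟨R⟩[R]φ → φ is the dual of axiom B, which corresponds to symmetry. R is not symmetric — not valid.
(D) ⟨R⟩φ → [R]⟨R⟩φ is axiom 5; it is valid on a frame exactly when R is euclidean. R is not euclidean, so not valid.

B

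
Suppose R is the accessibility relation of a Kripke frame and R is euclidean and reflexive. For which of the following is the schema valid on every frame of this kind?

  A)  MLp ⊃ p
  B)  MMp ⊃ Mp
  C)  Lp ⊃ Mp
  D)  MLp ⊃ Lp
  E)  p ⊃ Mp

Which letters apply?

A reflexive euclidean relation is also symmetric (from wRw and wRv the euclidean condition gives vRw) and hence transitive; it is an equivalence relation.
(A) MLp ⊃ p is the dual of axiom B, which corresponds to symmetry. Every such R is symmetric — valid.
(B) MMp ⊃ Mp (the dual of axiom 4) characterises the transitive frames. Every such R is transitive — valid.
(C) Lp ⊃ Mp is axiom D, which corresponds to seriality. Every such R is serial — valid.
(D) MLp ⊃ Lp is the dual of axiom 5, which corresponds to the euclidean property. Every such R is euclidean — valid.
(E) p ⊃ Mp (the dual of axiom T) characterises the reflexive frames. Every such R is reflexive — valid.

A, B, C, D, E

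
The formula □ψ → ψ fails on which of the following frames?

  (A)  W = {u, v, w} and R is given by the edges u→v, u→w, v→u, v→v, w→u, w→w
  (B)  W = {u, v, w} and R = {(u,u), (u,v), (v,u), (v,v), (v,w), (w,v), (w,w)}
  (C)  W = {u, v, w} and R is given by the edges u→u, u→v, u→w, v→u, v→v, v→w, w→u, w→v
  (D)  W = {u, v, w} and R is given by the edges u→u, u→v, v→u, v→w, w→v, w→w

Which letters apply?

A, C, D

The schema □ψ → ψ is axiom T; it is valid on a frame iff R is reflexive.
(A) R is not reflexive (not u R u), so the schema fails here.
(B) R is reflexive (each world relates to itself), so the schema is valid here.
(C) R is not reflexive (not w R w), so the schema fails here.
(D) R is not reflexive (not v R v), so the schema fails here.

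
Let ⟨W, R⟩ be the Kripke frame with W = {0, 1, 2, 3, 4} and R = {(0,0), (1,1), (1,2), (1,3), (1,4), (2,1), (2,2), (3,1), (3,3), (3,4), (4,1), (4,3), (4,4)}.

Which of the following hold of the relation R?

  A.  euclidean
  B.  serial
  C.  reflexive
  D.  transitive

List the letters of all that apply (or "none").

(A) not euclidean: 1 R 2 and 1 R 3 but not 2 R 3.
(B) serial: every world has an R-successor.
(C) reflexive: each world relates to itself.
(D) not transitive: 2 R 1 and 1 R 3 but not 2 R 3.

B, C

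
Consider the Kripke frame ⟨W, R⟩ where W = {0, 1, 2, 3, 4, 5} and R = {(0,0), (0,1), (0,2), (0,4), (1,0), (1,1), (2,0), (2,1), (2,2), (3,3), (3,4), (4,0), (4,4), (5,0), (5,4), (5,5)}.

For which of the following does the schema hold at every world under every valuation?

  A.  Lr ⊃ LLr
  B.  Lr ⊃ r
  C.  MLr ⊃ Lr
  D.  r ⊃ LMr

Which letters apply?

B

R is reflexive: each world relates to itself.
R is not symmetric: 2 R 1 but not 1 R 2.
R is not transitive: 1 R 0 and 0 R 2 but not 1 R 2.
R is not euclidean: 0 R 1 and 0 R 2 but not 1 R 2.
(A) Lr ⊃ LLr is axiom 4; it is valid on a frame exactly when R is transitive. R is not transitive, so not valid.
(B) Lr ⊃ r is axiom T, which corresponds to reflexivity. R is reflexive — valid.
(C) MLr ⊃ Lr is the dual of axiom 5; it is valid on a frame exactly when R is euclidean. R is not euclidean, so not valid.
(D) r ⊃ LMr is axiom B; it is valid on a frame exactly when R is symmetric. R is not symmetric, so not valid.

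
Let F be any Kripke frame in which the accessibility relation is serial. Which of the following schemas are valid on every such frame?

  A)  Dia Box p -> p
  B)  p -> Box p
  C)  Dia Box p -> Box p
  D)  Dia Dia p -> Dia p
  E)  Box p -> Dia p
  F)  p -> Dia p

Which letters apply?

E

(A) Dia Box p -> p (the dual of axiom B) characterises the symmetric frames. Such an R need not be symmetric — not valid.
(B) p -> Box p is valid only on frames where every R-edge is a self-loop. Such an R need not be a subset of the identity — not valid.
(C) Dia Box p -> Box p is the dual of axiom 5; it is valid on a frame exactly when R is euclidean. Such an R need not be euclidean, so not valid.
(D) Dia Dia p -> Dia p is the dual of axiom 4; it is valid on a frame exactly when R is transitive. Such an R need not be transitive, so not valid.
(E) Box p -> Dia p (axiom D) characterises the serial frames. Every such R is serial — valid.
(F) p -> Dia p (the dual of axiom T) characterises the reflexive frames. Such an R need not be reflexive — not valid.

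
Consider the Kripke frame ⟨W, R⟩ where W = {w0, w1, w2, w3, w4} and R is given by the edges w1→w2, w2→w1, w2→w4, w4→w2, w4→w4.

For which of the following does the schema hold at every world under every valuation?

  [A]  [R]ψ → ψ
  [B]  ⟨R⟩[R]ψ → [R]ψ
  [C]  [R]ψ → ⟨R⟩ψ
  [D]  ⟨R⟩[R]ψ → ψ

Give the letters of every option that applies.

R is not reflexive: not w0 R w0.
R is symmetric: every R-edge is matched by its reverse.
R is not euclidean: w2 R w1 and w2 R w4 but not w1 R w4.
R is not serial: w0 has no R-successor.
(A) [R]ψ → ψ is axiom T; it is valid on a frame exactly when R is reflexive. R is not reflexive, so not valid.
(B) ⟨R⟩[R]ψ → [R]ψ is the dual of axiom 5; it is valid on a frame exactly when R is euclidean. R is not euclidean, so not valid.
(C) axiom D: valid iff R is serial. R is not serial — not valid.
(D) the dual of axiom B: valid iff R is symmetric. R is symmetric — valid.

D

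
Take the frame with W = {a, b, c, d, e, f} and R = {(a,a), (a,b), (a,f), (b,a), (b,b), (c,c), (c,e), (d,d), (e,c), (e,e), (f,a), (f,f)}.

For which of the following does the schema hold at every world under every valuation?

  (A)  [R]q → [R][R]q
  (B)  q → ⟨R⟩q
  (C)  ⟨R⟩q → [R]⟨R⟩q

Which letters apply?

B

R is reflexive: each world relates to itself.
R is not transitive: b R a and a R f but not b R f.
R is not euclidean: a R b and a R f but not b R f.
(A) [R]q → [R][R]q (axiom 4) characterises the transitive frames. R is not transitive — not valid.
(B) the dual of axiom T: valid iff R is reflexive. R is reflexive — valid.
(C) ⟨R⟩q → [R]⟨R⟩q (axiom 5) characterises the euclidean frames. R is not euclidean — not valid.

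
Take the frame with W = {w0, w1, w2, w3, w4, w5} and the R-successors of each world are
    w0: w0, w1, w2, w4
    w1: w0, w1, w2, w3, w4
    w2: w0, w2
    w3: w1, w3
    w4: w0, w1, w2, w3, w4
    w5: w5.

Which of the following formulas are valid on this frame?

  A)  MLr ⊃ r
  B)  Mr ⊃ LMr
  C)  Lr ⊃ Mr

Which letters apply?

C

R is not symmetric: w1 R w2 but not w2 R w1.
R is not euclidean: w0 R w2 and w0 R w1 but not w2 R w1.
R is serial: every world has an R-successor.
(A) the dual of axiom B: valid iff R is symmetric. R is not symmetric — not valid.
(B) axiom 5: valid iff R is euclidean. R is not euclidean — not valid.
(C) Lr ⊃ Mr is axiom D; it is valid on a frame exactly when R is serial. R is serial, so valid.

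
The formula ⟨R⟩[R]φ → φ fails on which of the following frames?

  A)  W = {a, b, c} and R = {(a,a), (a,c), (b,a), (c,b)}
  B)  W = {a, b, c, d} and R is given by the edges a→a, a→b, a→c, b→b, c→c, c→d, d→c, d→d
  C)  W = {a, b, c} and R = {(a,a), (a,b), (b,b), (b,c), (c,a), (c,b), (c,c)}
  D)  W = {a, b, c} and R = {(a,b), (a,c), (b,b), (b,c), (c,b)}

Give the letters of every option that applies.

A, B, C, D

The schema ⟨R⟩[R]φ → φ is the dual of axiom B; it is valid on a frame iff R is symmetric.
(A) R is not symmetric (a R c but not c R a), so the schema fails here.
(B) R is not symmetric (a R b but not b R a), so the schema fails here.
(C) R is not symmetric (a R b but not b R a), so the schema fails here.
(D) R is not symmetric (a R b but not b R a), so the schema fails here.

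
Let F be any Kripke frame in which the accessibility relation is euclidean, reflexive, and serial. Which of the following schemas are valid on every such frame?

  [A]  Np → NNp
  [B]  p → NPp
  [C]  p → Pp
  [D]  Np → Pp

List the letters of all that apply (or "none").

A relation that is euclidean, reflexive, and serial is also symmetric and transitive.
(A) Np → NNp is axiom 4, which corresponds to transitivity. Every such R is transitive — valid.
(B) p → NPp (axiom B) characterises the symmetric frames. Every such R is symmetric — valid.
(C) p → Pp is the dual of axiom T, which corresponds to reflexivity. Every such R is reflexive — valid.
(D) Np → Pp is axiom D; it is valid on a frame exactly when R is serial. Every such R is serial, so valid.

A, B, C, D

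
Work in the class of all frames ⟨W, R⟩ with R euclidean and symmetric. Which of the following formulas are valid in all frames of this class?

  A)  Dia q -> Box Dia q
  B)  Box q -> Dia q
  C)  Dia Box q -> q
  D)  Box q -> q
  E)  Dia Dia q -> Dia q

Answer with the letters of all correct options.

A symmetric euclidean relation is transitive (uRv and vRw give vRu by symmetry, then uRw by the euclidean condition, applied at v).
(A) Dia q -> Box Dia q is axiom 5, which corresponds to the euclidean property. Every such R is euclidean — valid.
(B) Box q -> Dia q (axiom D) characterises the serial frames. Such an R need not be serial — not valid.
(C) Dia Box q -> q is the dual of axiom B, which corresponds to symmetry. Every such R is symmetric — valid.
(D) axiom T: valid iff R is reflexive. Such an R need not be reflexive — not valid.
(E) Dia Dia q -> Dia q (the dual of axiom 4) characterises the transitive frames. Every such R is transitive — valid.

A, C, E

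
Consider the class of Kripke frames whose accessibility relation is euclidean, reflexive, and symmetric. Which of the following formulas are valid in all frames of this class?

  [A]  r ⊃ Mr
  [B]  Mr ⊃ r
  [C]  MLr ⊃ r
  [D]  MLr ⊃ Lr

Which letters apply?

A, C, D

A relation that is euclidean, reflexive, and symmetric is also serial and transitive.
(A) r ⊃ Mr is the dual of axiom T; it is valid on a frame exactly when R is reflexive. Every such R is reflexive, so valid.
(B) Mr ⊃ r (the converse of T) corresponds to R being a subset of the identity. Such an R need not be a subset of the identity, so not valid.
(C) MLr ⊃ r (the dual of axiom B) characterises the symmetric frames. Every such R is symmetric — valid.
(D) MLr ⊃ Lr is the dual of axiom 5; it is valid on a frame exactly when R is euclidean. Every such R is euclidean, so valid.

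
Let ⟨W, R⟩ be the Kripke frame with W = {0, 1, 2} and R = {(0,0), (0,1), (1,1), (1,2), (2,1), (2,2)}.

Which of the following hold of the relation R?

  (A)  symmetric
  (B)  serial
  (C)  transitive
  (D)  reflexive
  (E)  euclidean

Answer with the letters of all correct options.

B, D

(A) not symmetric: 0 R 1 but not 1 R 0.
(B) serial: every world has an R-successor.
(C) not transitive: 0 R 1 and 1 R 2 but not 0 R 2.
(D) reflexive: each world relates to itself.
(E) not euclidean: 0 R 1 and 0 R 0 but not 1 R 0.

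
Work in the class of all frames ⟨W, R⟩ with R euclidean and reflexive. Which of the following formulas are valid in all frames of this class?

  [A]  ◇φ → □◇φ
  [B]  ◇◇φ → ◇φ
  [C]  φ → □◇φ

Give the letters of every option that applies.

A, B, C

A reflexive euclidean relation is also symmetric (from wRw and wRv the euclidean condition gives vRw) and hence transitive; it is an equivalence relation.
(A) ◇φ → □◇φ is axiom 5; it is valid on a frame exactly when R is euclidean. Every such R is euclidean, so valid.
(B) the dual of axiom 4: valid iff R is transitive. Every such R is transitive — valid.
(C) φ → □◇φ is axiom B; it is valid on a frame exactly when R is symmetric. Every such R is symmetric, so valid.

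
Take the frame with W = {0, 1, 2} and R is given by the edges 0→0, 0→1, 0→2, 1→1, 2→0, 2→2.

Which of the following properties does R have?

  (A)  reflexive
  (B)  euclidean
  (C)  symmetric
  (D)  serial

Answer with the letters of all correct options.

A, D

(A) reflexive: each world relates to itself.
(B) not euclidean: 0 R 1 and 0 R 0 but not 1 R 0.
(C) not symmetric: 0 R 1 but not 1 R 0.
(D) serial: every world has an R-successor.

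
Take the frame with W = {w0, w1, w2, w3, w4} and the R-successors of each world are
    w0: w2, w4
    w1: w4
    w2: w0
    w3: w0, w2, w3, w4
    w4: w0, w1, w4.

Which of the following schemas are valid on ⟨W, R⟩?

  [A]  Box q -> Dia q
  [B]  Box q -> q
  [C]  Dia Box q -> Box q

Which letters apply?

A

R is not reflexive: not w0 R w0.
R is not euclidean: w0 R w2 and w0 R w4 but not w2 R w4.
R is serial: every world has an R-successor.
(A) axiom D: valid iff R is serial. R is serial — valid.
(B) Box q -> q is axiom T, which corresponds to reflexivity. R is not reflexive — not valid.
(C) Dia Box q -> Box q is the dual of axiom 5; it is valid on a frame exactly when R is euclidean. R is not euclidean, so not valid.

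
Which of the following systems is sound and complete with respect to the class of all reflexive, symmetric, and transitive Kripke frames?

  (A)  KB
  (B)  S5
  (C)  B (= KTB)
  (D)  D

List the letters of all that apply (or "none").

(A) KB is determined by the class of symmetric frames.
(B) S5 is determined by exactly this class.
(C) B (= KTB) is determined by the class of reflexive and symmetric frames.
(D) D is determined by the class of serial frames.

B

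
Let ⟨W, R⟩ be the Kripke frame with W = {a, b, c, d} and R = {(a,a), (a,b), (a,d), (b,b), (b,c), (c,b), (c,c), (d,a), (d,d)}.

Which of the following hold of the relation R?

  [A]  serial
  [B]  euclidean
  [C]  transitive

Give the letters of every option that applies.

(A) serial: every world has an R-successor.
(B) not euclidean: a R b and a R a but not b R a.
(C) not transitive: a R b and b R c but not a R c.

A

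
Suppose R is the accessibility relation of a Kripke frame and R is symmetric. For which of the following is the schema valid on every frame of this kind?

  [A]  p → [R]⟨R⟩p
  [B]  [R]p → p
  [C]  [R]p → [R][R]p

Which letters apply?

(A) p → [R]⟨R⟩p (axiom B) characterises the symmetric frames. Every such R is symmetric — valid.
(B) [R]p → p is axiom T; it is valid on a frame exactly when R is reflexive. Such an R need not be reflexive, so not valid.
(C) [R]p → [R][R]p is axiom 4, which corresponds to transitivity. Such an R need not be transitive — not valid.

A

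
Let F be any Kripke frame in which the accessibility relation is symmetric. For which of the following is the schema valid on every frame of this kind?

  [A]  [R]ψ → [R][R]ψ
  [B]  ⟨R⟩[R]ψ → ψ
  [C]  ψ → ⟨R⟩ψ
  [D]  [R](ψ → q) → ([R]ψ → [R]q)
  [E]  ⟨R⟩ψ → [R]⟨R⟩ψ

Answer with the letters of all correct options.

B, D

(A) [R]ψ → [R][R]ψ (axiom 4) characterises the transitive frames. Such an R need not be transitive — not valid.
(B) ⟨R⟩[R]ψ → ψ (the dual of axiom B) characterises the symmetric frames. Every such R is symmetric — valid.
(C) ψ → ⟨R⟩ψ is the dual of axiom T, which corresponds to reflexivity. Such an R need not be reflexive — not valid.
(D) this is just K, valid on every normal frame.
(E) axiom 5: valid iff R is euclidean. Such an R need not be euclidean — not valid.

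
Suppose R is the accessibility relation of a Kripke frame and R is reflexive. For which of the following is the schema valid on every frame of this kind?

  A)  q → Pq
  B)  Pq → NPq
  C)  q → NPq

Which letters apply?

A

A reflexive relation is serial.
(A) q → Pq (the dual of axiom T) characterises the reflexive frames. Every such R is reflexive — valid.
(B) Pq → NPq is axiom 5, which corresponds to the euclidean property. Such an R need not be euclidean — not valid.
(C) axiom B: valid iff R is symmetric. Such an R need not be symmetric — not valid.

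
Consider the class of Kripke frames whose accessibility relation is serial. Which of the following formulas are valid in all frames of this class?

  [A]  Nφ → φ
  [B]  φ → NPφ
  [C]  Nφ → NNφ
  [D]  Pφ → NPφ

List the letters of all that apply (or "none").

(A) Nφ → φ (axiom T) characterises the reflexive frames. Such an R need not be reflexive — not valid.
(B) φ → NPφ (axiom B) characterises the symmetric frames. Such an R need not be symmetric — not valid.
(C) axiom 4: valid iff R is transitive. Such an R need not be transitive — not valid.
(D) axiom 5: valid iff R is euclidean. Such an R need not be euclidean — not valid.

none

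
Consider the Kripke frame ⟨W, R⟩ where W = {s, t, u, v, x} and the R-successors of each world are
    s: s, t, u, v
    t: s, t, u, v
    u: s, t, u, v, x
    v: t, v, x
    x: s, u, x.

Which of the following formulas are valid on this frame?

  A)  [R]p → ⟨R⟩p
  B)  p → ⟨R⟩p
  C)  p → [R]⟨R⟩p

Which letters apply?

R is reflexive: each world relates to itself.
R is not symmetric: s R v but not v R s.
R is serial: every world has an R-successor.
(A) [R]p → ⟨R⟩p (axiom D) characterises the serial frames. R is serial — valid.
(B) p → ⟨R⟩p is the dual of axiom T, which corresponds to reflexivity. R is reflexive — valid.
(C) p → [R]⟨R⟩p is axiom B, which corresponds to symmetry. R is not symmetric — not valid.

A, B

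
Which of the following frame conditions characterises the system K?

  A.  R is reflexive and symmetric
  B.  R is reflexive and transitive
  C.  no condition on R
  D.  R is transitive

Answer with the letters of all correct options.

C

(A) this class determines B (= KTB), not K.
(B) this class determines S4, not K.
(C) K is sound and complete for exactly this class.
(D) this class determines K4, not K.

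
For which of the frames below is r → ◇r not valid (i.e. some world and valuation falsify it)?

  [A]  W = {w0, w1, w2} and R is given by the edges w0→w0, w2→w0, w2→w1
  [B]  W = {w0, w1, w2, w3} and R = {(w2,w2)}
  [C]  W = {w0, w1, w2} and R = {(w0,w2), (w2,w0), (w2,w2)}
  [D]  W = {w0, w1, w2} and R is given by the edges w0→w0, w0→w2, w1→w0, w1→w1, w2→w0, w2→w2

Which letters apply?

The schema r → ◇r is the dual of axiom T; it is valid on a frame iff R is reflexive.
(A) R is not reflexive (not w1 R w1), so the schema fails here.
(B) R is not reflexive (not w0 R w0), so the schema fails here.
(C) R is not reflexive (not w0 R w0), so the schema fails here.
(D) R is reflexive (each world relates to itself), so the schema is valid here.

A, B, C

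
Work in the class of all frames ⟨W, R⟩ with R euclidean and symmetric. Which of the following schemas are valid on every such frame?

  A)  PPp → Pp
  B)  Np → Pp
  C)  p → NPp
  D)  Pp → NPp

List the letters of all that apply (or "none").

A symmetric euclidean relation is transitive (uRv and vRw give vRu by symmetry, then uRw by the euclidean condition, applied at v).
(A) the dual of axiom 4: valid iff R is transitive. Every such R is transitive — valid.
(B) axiom D: valid iff R is serial. Such an R need not be serial — not valid.
(C) p → NPp is axiom B; it is valid on a frame exactly when R is symmetric. Every such R is symmetric, so valid.
(D) Pp → NPp is axiom 5, which corresponds to the euclidean property. Every such R is euclidean — valid.

A, C, D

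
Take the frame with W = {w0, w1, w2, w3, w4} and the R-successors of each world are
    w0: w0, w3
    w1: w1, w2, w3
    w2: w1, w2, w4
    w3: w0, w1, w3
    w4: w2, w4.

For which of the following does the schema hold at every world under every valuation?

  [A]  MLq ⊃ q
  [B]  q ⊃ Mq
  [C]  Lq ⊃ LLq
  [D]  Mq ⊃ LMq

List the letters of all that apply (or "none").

A, B

R is reflexive: each world relates to itself.
R is symmetric: every R-edge is matched by its reverse.
R is not transitive: w0 R w3 and w3 R w1 but not w0 R w1.
R is not euclidean: w1 R w2 and w1 R w3 but not w2 R w3.
(A) MLq ⊃ q is the dual of axiom B; it is valid on a frame exactly when R is symmetric. R is symmetric, so valid.
(B) q ⊃ Mq is the dual of axiom T, which corresponds to reflexivity. R is reflexive — valid.
(C) axiom 4: valid iff R is transitive. R is not transitive — not valid.
(D) Mq ⊃ LMq is axiom 5; it is valid on a frame exactly when R is euclidean. R is not euclidean, so not valid.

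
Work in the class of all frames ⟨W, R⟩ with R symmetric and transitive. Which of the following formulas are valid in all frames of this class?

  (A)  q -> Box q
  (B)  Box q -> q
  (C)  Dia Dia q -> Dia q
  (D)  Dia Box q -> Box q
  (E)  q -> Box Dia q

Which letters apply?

C, D, E

A symmetric transitive relation is euclidean (uRv and uRw give vRu by symmetry, then vRw by transitivity).
(A) q -> Box q (equivalent to ◇p→p) corresponds to R being a subset of the identity. Such an R need not be a subset of the identity, so not valid.
(B) Box q -> q (axiom T) characterises the reflexive frames. Such an R need not be reflexive — not valid.
(C) Dia Dia q -> Dia q is the dual of axiom 4; it is valid on a frame exactly when R is transitive. Every such R is transitive, so valid.
(D) the dual of axiom 5: valid iff R is euclidean. Every such R is euclidean — valid.
(E) q -> Box Dia q is axiom B, which corresponds to symmetry. Every such R is symmetric — valid.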